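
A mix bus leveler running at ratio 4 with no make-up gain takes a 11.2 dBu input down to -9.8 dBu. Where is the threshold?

-16.8 dBu

Input is 28 dB above T (since output overshoot × R = input overshoot: (-9.8 − T)·4 = 11.2 − T gives T = -16.8 dBu).
Check: -16.8 + (11.2 − (-16.8))/4 = -16.8 + 7 = -9.8 dBu. ✓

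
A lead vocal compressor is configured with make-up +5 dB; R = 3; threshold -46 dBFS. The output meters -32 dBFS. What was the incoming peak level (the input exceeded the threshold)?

-19 dBFS

Stripping the +5 dB make-up gives -37 dBFS at the gain stage.
The compressed level sits -37 − (-46) = 9 dB over threshold.
Before 3:1 compression the overshoot was 9 × 3 = 27 dB, so input = -46 + 27 = -19 dBFS.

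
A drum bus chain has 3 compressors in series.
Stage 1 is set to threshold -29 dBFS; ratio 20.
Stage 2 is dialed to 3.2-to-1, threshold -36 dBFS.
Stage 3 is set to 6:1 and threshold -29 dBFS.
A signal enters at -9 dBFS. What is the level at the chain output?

-33.5 dBFS

Stage 1: overshoot 20 dB → 20/20 = 1 dB → -28 dBFS.
Stage 2: -28 dBFS is 8 dB over -36 dBFS; at 3.2:1 that becomes 2.5 dB over, giving -33.5 dBFS.
Stage 3: below threshold (-33.5 ≤ -29); passes unchanged; output -33.5 dBFS.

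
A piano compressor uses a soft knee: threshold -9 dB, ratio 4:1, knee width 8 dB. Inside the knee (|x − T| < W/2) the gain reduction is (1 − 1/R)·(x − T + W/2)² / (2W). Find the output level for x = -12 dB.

-12.046875 dB

x − T + W/2 = -12 − (-9) + 4 = 1.
GR = (1 − 1/4) × 1² / 16 = 0.75 × 1 / 16 = 0.046875 dB.
Output = -12 − 0.046875 = -12.046875 dB.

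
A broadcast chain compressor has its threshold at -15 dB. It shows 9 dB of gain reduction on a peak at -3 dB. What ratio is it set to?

4:1

Input overshoot = -3 − (-15) = 12 dB.
Output overshoot = 12 − 9 = 3 dB.
Ratio = input overshoot / output overshoot = 12 / 3 = 4.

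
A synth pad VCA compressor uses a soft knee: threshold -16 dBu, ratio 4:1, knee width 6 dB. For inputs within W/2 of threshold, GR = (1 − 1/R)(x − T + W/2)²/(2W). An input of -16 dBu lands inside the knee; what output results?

-16.5625 dBu

x − T + W/2 = -16 − (-16) + 3 = 3.
GR = (1 − 1/4) × 3² / 12 = 0.75 × 9 / 12 = 0.5625 dB.
Output = -16 − 0.5625 = -16.5625 dBu.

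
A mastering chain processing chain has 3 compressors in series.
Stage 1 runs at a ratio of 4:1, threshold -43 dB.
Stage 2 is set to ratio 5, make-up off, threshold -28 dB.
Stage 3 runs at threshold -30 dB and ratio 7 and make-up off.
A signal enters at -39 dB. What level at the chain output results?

-42 dB

Stage 1: overshoot 4 dB → 4/4 = 1 dB → -42 dB.
Stage 2: -42 dB ≤ -28 dB, so stage 2 doesn't engage; output -42 dB.
Stage 3: below threshold (-42 ≤ -30); passes unchanged; output -42 dB.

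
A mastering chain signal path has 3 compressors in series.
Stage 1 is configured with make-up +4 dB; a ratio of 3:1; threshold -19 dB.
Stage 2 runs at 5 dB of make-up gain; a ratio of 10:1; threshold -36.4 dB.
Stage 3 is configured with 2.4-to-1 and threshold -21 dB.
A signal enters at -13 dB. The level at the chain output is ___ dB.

Stage 1: -13 dB is 6 dB over -19 dB; at 3:1 that becomes 2 dB over, giving -17 dB; +4 dB make-up → -13 dB.
Stage 2: 23.4 dB above -36.4 dB, reduced 10:1 to 2.34 dB above → -34.06 dB; +5 dB make-up → -29.06 dB.
Stage 3: below threshold (-29.06 ≤ -21); passes unchanged; output -29.06 dB.

-29.06 dB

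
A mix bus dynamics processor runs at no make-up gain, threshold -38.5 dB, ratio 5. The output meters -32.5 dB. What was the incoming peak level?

-8.5 dB

The compressed level sits -32.5 − (-38.5) = 6 dB over threshold.
Undo the ratio: input overshoot = 6 × 5 = 30 dB, giving input = -8.5 dB.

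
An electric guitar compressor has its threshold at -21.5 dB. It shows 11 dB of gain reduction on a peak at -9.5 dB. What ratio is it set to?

Input overshoot = -9.5 − (-21.5) = 12 dB.
Output overshoot = 12 − 11 = 1 dB.
Ratio = input overshoot / output overshoot = 12 / 1 = 12.

12:1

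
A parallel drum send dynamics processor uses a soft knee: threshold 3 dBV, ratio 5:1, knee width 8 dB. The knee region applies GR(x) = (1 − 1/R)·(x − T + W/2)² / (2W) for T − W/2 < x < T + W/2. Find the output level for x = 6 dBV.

3.55 dBV

x − T + W/2 = 6 − 3 + 4 = 7.
GR = (1 − 1/5) × 7² / 16 = 0.8 × 49 / 16 = 2.45 dB.
Output = 6 − 2.45 = 3.55 dBV.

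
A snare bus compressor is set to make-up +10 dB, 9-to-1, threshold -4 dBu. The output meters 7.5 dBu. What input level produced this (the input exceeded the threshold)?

9.5 dBu

Stripping the +10 dB make-up gives -2.5 dBu at the gain stage.
Post-compression overshoot = -2.5 − (-4) = 1.5 dB.
Input overshoot = R × output overshoot = 13.5 dB → input = -4 + 13.5 = 9.5 dBu.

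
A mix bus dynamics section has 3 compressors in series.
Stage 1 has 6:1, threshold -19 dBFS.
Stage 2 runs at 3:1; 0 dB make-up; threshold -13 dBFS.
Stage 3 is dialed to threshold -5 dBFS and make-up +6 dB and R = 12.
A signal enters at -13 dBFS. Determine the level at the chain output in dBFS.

-12 dBFS

Stage 1: -13 dBFS is 6 dB over -19 dBFS; at 6:1 that becomes 1 dB over, giving -18 dBFS.
Stage 2: below threshold (-18 ≤ -13); passes unchanged; output -18 dBFS.
Stage 3: -18 dBFS is at or below the -5 dBFS threshold — no compression; make-up brings it to -12 dBFS.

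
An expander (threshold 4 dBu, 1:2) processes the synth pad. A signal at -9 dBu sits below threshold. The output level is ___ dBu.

-22 dBu

The input is 13 dB below the 4 dBu threshold.
A 1:2 expander multiplies undershoot by 2: 13 × 2 = 26 dB below threshold.
Output = 4 − 26 = -22 dBu.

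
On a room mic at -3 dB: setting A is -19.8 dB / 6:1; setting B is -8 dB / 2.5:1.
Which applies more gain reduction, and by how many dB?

A: overshoot 16.8 dB → output overshoot 2.8 dB → GR 14 dB.
B: overshoot 5 dB → output overshoot 2 dB → GR 3 dB.
Difference: 11 dB in favour of A.

A, by 11 dB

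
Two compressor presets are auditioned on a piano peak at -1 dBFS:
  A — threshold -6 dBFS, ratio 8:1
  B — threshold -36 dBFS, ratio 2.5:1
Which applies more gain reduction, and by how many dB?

B, by 16.625 dB

A: overshoot 5 dB → output overshoot 0.625 dB → GR 4.375 dB.
B: overshoot 35 dB → output overshoot 14 dB → GR 21 dB.
B reduces 16.625 dB more.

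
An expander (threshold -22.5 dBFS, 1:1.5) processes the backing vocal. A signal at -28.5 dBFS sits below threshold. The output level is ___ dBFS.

-31.5 dBFS

Below threshold, a 1:1.5 expander applies gain = (1.5−1)×(T − x) of attenuation.
(1.5−1) × 6 = 3 dB, so output = -28.5 − 3 = -31.5 dBFS.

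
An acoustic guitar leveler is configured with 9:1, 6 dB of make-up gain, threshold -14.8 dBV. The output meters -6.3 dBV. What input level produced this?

Stripping the +6 dB make-up gives -12.3 dBV at the gain stage.
The compressed level sits -12.3 − (-14.8) = 2.5 dB over threshold.
Before 9:1 compression the overshoot was 2.5 × 9 = 22.5 dB, so input = -14.8 + 22.5 = 7.7 dBV.

7.7 dBV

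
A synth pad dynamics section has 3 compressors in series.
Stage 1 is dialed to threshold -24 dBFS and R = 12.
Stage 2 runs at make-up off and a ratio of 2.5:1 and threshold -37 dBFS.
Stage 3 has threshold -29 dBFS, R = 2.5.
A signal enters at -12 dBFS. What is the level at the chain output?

-31.4 dBFS

Stage 1: 12 dB above -24 dBFS, reduced 12:1 to 1 dB above → -23 dBFS.
Stage 2: 14 dB above -37 dBFS, reduced 2.5:1 to 5.6 dB above → -31.4 dBFS.
Stage 3: -31.4 dBFS is at or below the -29 dBFS threshold — no compression; output -31.4 dBFS.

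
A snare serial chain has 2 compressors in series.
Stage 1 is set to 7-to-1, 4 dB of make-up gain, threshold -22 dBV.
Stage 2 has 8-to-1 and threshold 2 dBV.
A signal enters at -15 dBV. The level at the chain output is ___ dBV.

Stage 1: overshoot 7 dB → 7/7 = 1 dB → -21 dBV; +4 dB make-up → -17 dBV.
Stage 2: -17 dBV ≤ 2 dBV, so stage 2 doesn't engage; output -17 dBV.

-17 dBV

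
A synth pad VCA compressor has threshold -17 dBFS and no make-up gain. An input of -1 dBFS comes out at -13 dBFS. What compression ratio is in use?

4:1

Input overshoot = -1 − (-17) = 16 dB; output overshoot = -13 − (-17) = 4 dB.
Ratio = 16 / 4 = 4.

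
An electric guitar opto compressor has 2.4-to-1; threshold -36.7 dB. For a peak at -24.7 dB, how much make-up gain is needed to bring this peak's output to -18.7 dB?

13 dB

Without make-up, output = threshold + overshoot/2.4 = -36.7 + 5 = -31.7 dB.
Gap to target: 13 dB.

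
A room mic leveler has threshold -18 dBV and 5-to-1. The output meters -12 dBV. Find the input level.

That's 6 dB above the -18 dBV threshold.
Before 5:1 compression the overshoot was 6 × 5 = 30 dB, so input = -18 + 30 = 12 dBV.

12 dBV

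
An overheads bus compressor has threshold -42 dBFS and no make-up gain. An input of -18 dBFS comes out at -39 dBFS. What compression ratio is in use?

Input overshoot = -18 − (-42) = 24 dB; output overshoot = -39 − (-42) = 3 dB.
Ratio = 24 / 3 = 8.

8:1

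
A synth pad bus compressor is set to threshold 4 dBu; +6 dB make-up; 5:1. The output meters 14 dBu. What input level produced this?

24 dBu

Before make-up, the level was 14 − 6 = 8 dBu.
That's 4 dB above the 4 dBu threshold.
Undo the ratio: input overshoot = 4 × 5 = 20 dB, giving input = 24 dBu.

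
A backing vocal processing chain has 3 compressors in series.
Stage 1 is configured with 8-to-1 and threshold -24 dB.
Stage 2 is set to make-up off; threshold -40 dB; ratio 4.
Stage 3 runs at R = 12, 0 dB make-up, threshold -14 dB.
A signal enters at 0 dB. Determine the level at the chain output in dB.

Stage 1: 24 dB above -24 dB, reduced 8:1 to 3 dB above → -21 dB.
Stage 2: 19 dB above -40 dB, reduced 4:1 to 4.75 dB above → -35.25 dB.
Stage 3: -35.25 dB ≤ -14 dB, so stage 3 doesn't engage; output -35.25 dB.

-35.25 dB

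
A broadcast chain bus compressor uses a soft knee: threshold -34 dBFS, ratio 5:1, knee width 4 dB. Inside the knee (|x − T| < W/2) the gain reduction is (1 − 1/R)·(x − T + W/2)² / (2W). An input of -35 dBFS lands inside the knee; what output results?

-35.1 dBFS

x − T + W/2 = -35 − (-34) + 2 = 1.
GR = (1 − 1/5) × 1² / 8 = 0.8 × 1 / 8 = 0.1 dB.
Output = -35 − 0.1 = -35.1 dBFS.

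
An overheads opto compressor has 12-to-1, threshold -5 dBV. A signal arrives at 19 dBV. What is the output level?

Overshoot: 19 − (-5) = 24 dB.
At 12:1 the overshoot is divided by 12, leaving 2 dB above threshold.
So the level is -5 + 2 = -3 dBV.

-3 dBV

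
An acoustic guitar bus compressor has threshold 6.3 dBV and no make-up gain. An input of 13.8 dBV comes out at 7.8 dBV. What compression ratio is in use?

5:1

Input overshoot = 13.8 − 6.3 = 7.5 dB; output overshoot = 7.8 − 6.3 = 1.5 dB.
Ratio = 7.5 / 1.5 = 5.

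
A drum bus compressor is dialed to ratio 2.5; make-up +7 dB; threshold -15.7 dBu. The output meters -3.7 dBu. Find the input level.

-3.2 dBu

Remove make-up: -3.7 − 7 = -10.7 dBu.
The compressed level sits -10.7 − (-15.7) = 5 dB over threshold.
Input overshoot = R × output overshoot = 12.5 dB → input = -15.7 + 12.5 = -3.2 dBu.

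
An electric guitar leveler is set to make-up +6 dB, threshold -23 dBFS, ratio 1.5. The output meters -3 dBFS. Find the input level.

Stripping the +6 dB make-up gives -9 dBFS at the gain stage.
That's 14 dB above the -23 dBFS threshold.
Input overshoot = R × output overshoot = 21 dB → input = -23 + 21 = -2 dBFS.

-2 dBFS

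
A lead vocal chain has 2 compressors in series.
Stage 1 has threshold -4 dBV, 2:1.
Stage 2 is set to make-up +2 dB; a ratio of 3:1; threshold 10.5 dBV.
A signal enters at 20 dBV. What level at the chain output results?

10 dBV

Stage 1: overshoot 24 dB → 24/2 = 12 dB → 8 dBV.
Stage 2: 8 dBV is at or below the 10.5 dBV threshold — no compression; make-up brings it to 10 dBV.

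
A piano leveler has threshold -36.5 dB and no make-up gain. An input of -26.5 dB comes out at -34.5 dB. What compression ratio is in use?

Input overshoot = -26.5 − (-36.5) = 10 dB; output overshoot = -34.5 − (-36.5) = 2 dB.
Ratio = 10 / 2 = 5.

5:1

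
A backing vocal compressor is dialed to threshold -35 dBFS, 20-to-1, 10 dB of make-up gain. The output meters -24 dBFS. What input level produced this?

-15 dBFS

Remove make-up: -24 − 10 = -34 dBFS.
The compressed level sits -34 − (-35) = 1 dB over threshold.
Input overshoot = R × output overshoot = 20 dB → input = -35 + 20 = -15 dBFS.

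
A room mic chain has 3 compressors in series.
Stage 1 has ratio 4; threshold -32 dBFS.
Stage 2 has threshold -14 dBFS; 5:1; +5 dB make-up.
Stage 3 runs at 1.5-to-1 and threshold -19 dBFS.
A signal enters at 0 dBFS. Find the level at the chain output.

Stage 1: 0 dBFS is 32 dB over -32 dBFS; at 4:1 that becomes 8 dB over, giving -24 dBFS.
Stage 2: below threshold (-24 ≤ -14); passes unchanged; make-up brings it to -19 dBFS.
Stage 3: below threshold (-19 ≤ -19); passes unchanged; output -19 dBFS.

-19 dBFS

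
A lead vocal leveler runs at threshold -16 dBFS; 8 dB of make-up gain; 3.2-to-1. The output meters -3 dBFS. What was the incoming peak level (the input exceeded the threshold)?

0 dBFS

Stripping the +8 dB make-up gives -11 dBFS at the gain stage.
The compressed level sits -11 − (-16) = 5 dB over threshold.
Undo the ratio: input overshoot = 5 × 3.2 = 16 dB, giving input = 0 dBFS.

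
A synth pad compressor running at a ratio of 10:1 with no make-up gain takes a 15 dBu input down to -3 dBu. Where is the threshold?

-5 dBu

Let T be the threshold. Output overshoot = (input overshoot)/R, so -3 − T = (15 − T)/10.
10·(-3 − T) = 15 − T → 9·T = -30 − 15 = -45.
T = -45/9 = -5 dBu.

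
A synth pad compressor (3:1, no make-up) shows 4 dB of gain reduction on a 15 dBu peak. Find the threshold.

9 dBu

Gain reduction = 15 − 11 = 4 dB; output overshoot = GR / (R − 1) = 4 / 2 = 2 dB.
Threshold = output − output overshoot = 11 − 2 = 9 dBu.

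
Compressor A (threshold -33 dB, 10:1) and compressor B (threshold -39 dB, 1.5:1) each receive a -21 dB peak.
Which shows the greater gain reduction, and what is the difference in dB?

A: overshoot 12 dB → output overshoot 1.2 dB → GR 10.8 dB.
B: overshoot 18 dB → output overshoot 12 dB → GR 6 dB.
A reduces 4.8 dB more.

A, by 4.8 dB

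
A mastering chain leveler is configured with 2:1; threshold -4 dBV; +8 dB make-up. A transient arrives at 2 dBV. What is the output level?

7 dBV

2 dBV sits 6 dB over threshold.
2:1 compression reduces that to 6/2 = 3 dB over.
Output = -4 + 3 = -1 dBV; make-up adds 8 dB, giving 7 dBV.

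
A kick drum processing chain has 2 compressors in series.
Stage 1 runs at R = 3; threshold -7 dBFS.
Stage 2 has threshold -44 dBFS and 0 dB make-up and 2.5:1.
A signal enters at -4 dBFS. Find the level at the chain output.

Stage 1: 3 dB above -7 dBFS, reduced 3:1 to 1 dB above → -6 dBFS.
Stage 2: overshoot 38 dB → 38/2.5 = 15.2 dB → -28.8 dBFS.

-28.8 dBFS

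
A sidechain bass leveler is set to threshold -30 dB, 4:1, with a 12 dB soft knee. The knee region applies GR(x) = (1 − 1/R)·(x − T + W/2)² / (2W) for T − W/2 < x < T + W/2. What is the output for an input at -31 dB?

x − T + W/2 = -31 − (-30) + 6 = 5.
GR = (1 − 1/4) × 5² / 24 = 0.75 × 25 / 24 = 0.78125 dB.
Output = -31 − 0.78125 = -31.78125 dB.

-31.78125 dB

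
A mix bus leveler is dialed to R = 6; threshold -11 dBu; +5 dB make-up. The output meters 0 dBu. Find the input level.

Before make-up, the level was 0 − 5 = -5 dBu.
That's 6 dB above the -11 dBu threshold.
Before 6:1 compression the overshoot was 6 × 6 = 36 dB, so input = -11 + 36 = 25 dBu.

25 dBu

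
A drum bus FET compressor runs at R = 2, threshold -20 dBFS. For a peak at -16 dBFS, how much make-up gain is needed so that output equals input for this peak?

2 dB

Overshoot 4 dB → 4/2 = 2 dB after compression, so the compressed level is -20 + 2 = -18 dBFS.
Make-up = target − compressed = -16 − (-18) = 2 dB.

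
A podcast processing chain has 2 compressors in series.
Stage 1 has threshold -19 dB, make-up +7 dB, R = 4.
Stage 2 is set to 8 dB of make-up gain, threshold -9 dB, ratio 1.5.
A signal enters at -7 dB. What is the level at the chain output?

-1 dB

Stage 1: -7 dB is 12 dB over -19 dB; at 4:1 that becomes 3 dB over, giving -16 dB; +7 dB make-up → -9 dB.
Stage 2: below threshold (-9 ≤ -9); passes unchanged; make-up brings it to -1 dB.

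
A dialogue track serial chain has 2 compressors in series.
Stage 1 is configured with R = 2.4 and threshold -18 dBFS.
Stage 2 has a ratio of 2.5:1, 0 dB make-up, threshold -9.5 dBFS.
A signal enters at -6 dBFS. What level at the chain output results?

-13 dBFS

Stage 1: 12 dB above -18 dBFS, reduced 2.4:1 to 5 dB above → -13 dBFS.
Stage 2: -13 dBFS is at or below the -9.5 dBFS threshold — no compression; output -13 dBFS.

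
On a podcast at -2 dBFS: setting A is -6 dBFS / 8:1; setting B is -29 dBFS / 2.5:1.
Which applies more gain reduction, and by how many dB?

B, by 12.7 dB

A: 4 dB over, compressed to 0.5 dB over, so 3.5 dB of GR.
B: 27 dB over, compressed to 10.8 dB over, so 16.2 dB of GR.
B applies 12.7 dB more gain reduction.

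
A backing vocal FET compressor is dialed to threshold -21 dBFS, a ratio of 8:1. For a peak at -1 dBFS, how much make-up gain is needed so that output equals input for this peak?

17.5 dB

Without make-up, output = threshold + overshoot/8 = -21 + 2.5 = -18.5 dBFS.
Gap to target: 17.5 dB.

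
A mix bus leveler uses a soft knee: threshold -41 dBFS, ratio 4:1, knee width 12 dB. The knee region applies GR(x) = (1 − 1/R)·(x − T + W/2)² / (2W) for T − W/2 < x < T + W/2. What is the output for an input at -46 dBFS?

x − T + W/2 = -46 − (-41) + 6 = 1.
GR = (1 − 1/4) × 1² / 24 = 0.75 × 1 / 24 = 0.03125 dB.
Output = -46 − 0.03125 = -46.03125 dBFS.

-46.03125 dBFS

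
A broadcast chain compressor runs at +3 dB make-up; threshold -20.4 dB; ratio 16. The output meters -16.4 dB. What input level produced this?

-4.4 dB

Before make-up, the level was -16.4 − 3 = -19.4 dB.
Post-compression overshoot = -19.4 − (-20.4) = 1 dB.
Undo the ratio: input overshoot = 1 × 16 = 16 dB, giving input = -4.4 dB.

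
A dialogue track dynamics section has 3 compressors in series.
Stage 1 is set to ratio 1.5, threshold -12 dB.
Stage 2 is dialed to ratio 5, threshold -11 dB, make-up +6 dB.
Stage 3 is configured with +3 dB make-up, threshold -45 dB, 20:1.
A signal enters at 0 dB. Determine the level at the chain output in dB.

-39.93 dB

Stage 1: 12 dB above -12 dB, reduced 1.5:1 to 8 dB above → -4 dB.
Stage 2: 7 dB above -11 dB, reduced 5:1 to 1.4 dB above → -9.6 dB; +6 dB make-up → -3.6 dB.
Stage 3: -3.6 dB is 41.4 dB over -45 dB; at 20:1 that becomes 2.07 dB over, giving -42.93 dB; +3 dB make-up → -39.93 dB.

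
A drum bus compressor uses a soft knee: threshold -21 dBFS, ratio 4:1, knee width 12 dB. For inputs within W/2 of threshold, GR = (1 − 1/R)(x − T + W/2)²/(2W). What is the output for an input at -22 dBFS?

x − T + W/2 = -22 − (-21) + 6 = 5.
GR = (1 − 1/4) × 5² / 24 = 0.75 × 25 / 24 = 0.78125 dB.
Output = -22 − 0.78125 = -22.78125 dBFS.

-22.78125 dBFS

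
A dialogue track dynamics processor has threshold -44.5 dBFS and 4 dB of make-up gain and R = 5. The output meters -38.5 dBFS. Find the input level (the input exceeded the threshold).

-34.5 dBFS

Remove make-up: -38.5 − 4 = -42.5 dBFS.
That's 2 dB above the -44.5 dBFS threshold.
Input overshoot = R × output overshoot = 10 dB → input = -44.5 + 10 = -34.5 dBFS.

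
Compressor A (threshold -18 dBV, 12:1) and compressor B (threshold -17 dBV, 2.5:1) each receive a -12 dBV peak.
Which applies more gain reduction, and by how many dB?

A: overshoot 6 dB → output overshoot 0.5 dB → GR 5.5 dB.
B: overshoot 5 dB → output overshoot 2 dB → GR 3 dB.
Difference: 2.5 dB in favour of A.

A, by 2.5 dB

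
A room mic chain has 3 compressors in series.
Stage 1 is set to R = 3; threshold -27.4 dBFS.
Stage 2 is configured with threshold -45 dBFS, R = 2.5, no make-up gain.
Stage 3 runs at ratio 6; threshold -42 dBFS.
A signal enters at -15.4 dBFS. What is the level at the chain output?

-41.06 dBFS

Stage 1: overshoot 12 dB → 12/3 = 4 dB → -23.4 dBFS.
Stage 2: 21.6 dB above -45 dBFS, reduced 2.5:1 to 8.64 dB above → -36.36 dBFS.
Stage 3: -36.36 dBFS is 5.64 dB over -42 dBFS; at 6:1 that becomes 0.94 dB over, giving -41.06 dBFS.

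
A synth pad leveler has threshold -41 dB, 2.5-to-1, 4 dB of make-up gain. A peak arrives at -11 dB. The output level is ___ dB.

-11 dB sits 30 dB over threshold.
At 2.5:1 the overshoot is divided by 2.5, leaving 12 dB above threshold.
That puts the output at -29 dB; make-up adds 4 dB, giving -25 dB.

-25 dB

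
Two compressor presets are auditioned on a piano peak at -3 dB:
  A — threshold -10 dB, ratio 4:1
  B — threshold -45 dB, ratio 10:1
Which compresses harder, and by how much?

A: GR = 7 − 7/4 = 5.25 dB.
B: GR = 42 − 42/10 = 37.8 dB.
B reduces 32.55 dB more.

B, by 32.55 dB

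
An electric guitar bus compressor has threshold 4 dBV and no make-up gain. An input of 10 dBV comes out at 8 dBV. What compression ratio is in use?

Input overshoot = 10 − 4 = 6 dB; output overshoot = 8 − 4 = 4 dB.
Ratio = 6 / 4 = 1.5.

1.5:1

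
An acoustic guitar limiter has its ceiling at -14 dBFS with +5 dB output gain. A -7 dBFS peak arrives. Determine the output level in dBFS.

-9 dBFS

The limiter clamps the peak to its -14 dBFS ceiling.
Output gain then adds 5 dB: -14 + 5 = -9 dBFS.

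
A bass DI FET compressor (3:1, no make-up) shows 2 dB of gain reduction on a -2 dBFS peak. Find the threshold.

-5 dBFS

Let T be the threshold. Output overshoot = (input overshoot)/R, so -4 − T = (-2 − T)/3.
3·(-4 − T) = -2 − T → 2·T = -12 − (-2) = -10.
T = -10/2 = -5 dBFS.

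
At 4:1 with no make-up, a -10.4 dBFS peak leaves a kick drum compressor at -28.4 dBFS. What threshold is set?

Gain reduction = -10.4 − (-28.4) = 18 dB; output overshoot = GR / (R − 1) = 18 / 3 = 6 dB.
Threshold = output − output overshoot = -28.4 − 6 = -34.4 dBFS.

-34.4 dBFS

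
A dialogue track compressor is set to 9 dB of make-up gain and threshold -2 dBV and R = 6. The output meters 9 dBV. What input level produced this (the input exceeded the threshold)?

10 dBV

Before make-up, the level was 9 − 9 = 0 dBV.
The compressed level sits 0 − (-2) = 2 dB over threshold.
Undo the ratio: input overshoot = 2 × 6 = 12 dB, giving input = 10 dBV.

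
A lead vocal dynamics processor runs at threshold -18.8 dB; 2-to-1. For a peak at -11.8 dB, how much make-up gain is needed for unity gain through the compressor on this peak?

3.5 dB

The peak compresses to -18.8 + 7/2 = -15.3 dB.
To reach -11.8 dB requires -11.8 − (-15.3) = 3.5 dB of make-up.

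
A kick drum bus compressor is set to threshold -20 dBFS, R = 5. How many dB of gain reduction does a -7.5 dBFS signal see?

The signal is 12.5 dB above threshold.
At 5:1, output sits 12.5/5 = 2.5 dB above threshold.
Gain reduction = 12.5 − 2.5 = 10 dB.

10 dB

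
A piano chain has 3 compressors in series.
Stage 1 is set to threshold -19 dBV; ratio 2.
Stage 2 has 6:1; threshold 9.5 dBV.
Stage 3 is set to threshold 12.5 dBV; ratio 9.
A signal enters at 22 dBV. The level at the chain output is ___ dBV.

Stage 1: 22 dBV is 41 dB over -19 dBV; at 2:1 that becomes 20.5 dB over, giving 1.5 dBV.
Stage 2: below threshold (1.5 ≤ 9.5); passes unchanged; output 1.5 dBV.
Stage 3: 1.5 dBV ≤ 12.5 dBV, so stage 3 doesn't engage; output 1.5 dBV.

1.5 dBV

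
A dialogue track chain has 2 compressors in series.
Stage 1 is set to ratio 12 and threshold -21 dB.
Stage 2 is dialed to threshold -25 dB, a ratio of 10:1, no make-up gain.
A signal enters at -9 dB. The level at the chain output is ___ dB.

-24.5 dB

Stage 1: overshoot 12 dB → 12/12 = 1 dB → -20 dB.
Stage 2: overshoot 5 dB → 5/10 = 0.5 dB → -24.5 dB.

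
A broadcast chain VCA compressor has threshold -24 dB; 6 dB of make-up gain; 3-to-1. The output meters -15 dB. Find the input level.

Stripping the +6 dB make-up gives -21 dB at the gain stage.
Post-compression overshoot = -21 − (-24) = 3 dB.
Before 3:1 compression the overshoot was 3 × 3 = 9 dB, so input = -24 + 9 = -15 dB.

-15 dB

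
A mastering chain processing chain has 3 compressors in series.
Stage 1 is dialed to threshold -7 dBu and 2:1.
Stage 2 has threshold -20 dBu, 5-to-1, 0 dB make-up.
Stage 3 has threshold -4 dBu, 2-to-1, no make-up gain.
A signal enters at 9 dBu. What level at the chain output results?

Stage 1: 16 dB above -7 dBu, reduced 2:1 to 8 dB above → 1 dBu.
Stage 2: overshoot 21 dB → 21/5 = 4.2 dB → -15.8 dBu.
Stage 3: below threshold (-15.8 ≤ -4); passes unchanged; output -15.8 dBu.

-15.8 dBu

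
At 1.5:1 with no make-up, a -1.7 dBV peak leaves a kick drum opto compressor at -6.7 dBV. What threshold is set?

Gain reduction = -1.7 − (-6.7) = 5 dB; output overshoot = GR / (R − 1) = 5 / 0.5 = 10 dB.
Threshold = output − output overshoot = -6.7 − 10 = -16.7 dBV.

-16.7 dBV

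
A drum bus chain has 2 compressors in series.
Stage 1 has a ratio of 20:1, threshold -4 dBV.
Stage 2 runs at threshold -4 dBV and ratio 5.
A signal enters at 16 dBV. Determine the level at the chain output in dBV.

-3.8 dBV

Stage 1: overshoot 20 dB → 20/20 = 1 dB → -3 dBV.
Stage 2: -3 dBV is 1 dB over -4 dBV; at 5:1 that becomes 0.2 dB over, giving -3.8 dBV.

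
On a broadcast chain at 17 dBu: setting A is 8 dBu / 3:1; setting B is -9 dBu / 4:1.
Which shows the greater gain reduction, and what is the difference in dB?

A: 9 dB over, compressed to 3 dB over, so 6 dB of GR.
B: 26 dB over, compressed to 6.5 dB over, so 19.5 dB of GR.
B applies 13.5 dB more gain reduction.

B, by 13.5 dB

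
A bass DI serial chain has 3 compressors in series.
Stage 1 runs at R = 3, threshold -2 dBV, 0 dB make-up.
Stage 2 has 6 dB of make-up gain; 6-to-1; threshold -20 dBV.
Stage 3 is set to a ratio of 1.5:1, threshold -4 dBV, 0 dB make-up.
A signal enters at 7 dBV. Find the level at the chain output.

Stage 1: 7 dBV is 9 dB over -2 dBV; at 3:1 that becomes 3 dB over, giving 1 dBV.
Stage 2: 1 dBV is 21 dB over -20 dBV; at 6:1 that becomes 3.5 dB over, giving -16.5 dBV; +6 dB make-up → -10.5 dBV.
Stage 3: -10.5 dBV is at or below the -4 dBV threshold — no compression; output -10.5 dBV.

-10.5 dBV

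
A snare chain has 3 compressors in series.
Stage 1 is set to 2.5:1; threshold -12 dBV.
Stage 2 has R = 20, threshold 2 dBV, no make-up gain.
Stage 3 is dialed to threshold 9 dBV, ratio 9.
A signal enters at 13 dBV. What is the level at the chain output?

-2 dBV

Stage 1: 13 dBV is 25 dB over -12 dBV; at 2.5:1 that becomes 10 dB over, giving -2 dBV.
Stage 2: below threshold (-2 ≤ 2); passes unchanged; output -2 dBV.
Stage 3: -2 dBV ≤ 9 dBV, so stage 3 doesn't engage; output -2 dBV.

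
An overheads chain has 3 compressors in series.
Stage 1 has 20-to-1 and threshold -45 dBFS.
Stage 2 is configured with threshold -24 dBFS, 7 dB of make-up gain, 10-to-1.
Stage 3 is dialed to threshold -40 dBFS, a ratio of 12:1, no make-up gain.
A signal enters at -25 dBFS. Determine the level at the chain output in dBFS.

Stage 1: overshoot 20 dB → 20/20 = 1 dB → -44 dBFS.
Stage 2: below threshold (-44 ≤ -24); passes unchanged; make-up brings it to -37 dBFS.
Stage 3: -37 dBFS is 3 dB over -40 dBFS; at 12:1 that becomes 0.25 dB over, giving -39.75 dBFS.

-39.75 dBFS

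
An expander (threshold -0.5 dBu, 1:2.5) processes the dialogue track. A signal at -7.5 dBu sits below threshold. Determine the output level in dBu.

Below threshold, a 1:2.5 expander applies gain = (2.5−1)×(T − x) of attenuation.
(2.5−1) × 7 = 10.5 dB, so output = -7.5 − 10.5 = -18 dBu.

-18 dBu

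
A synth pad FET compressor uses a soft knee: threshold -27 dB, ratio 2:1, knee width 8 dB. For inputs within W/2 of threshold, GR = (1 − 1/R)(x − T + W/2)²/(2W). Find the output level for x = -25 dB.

-26.125 dB

x − T + W/2 = -25 − (-27) + 4 = 6.
GR = (1 − 1/2) × 6² / 16 = 0.5 × 36 / 16 = 1.125 dB.
Output = -25 − 1.125 = -26.125 dB.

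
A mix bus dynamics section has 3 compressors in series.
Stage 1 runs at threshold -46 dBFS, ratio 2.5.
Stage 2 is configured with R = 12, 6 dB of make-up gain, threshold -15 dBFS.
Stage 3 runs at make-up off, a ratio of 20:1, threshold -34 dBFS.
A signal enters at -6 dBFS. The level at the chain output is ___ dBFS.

-33.5 dBFS

Stage 1: -6 dBFS is 40 dB over -46 dBFS; at 2.5:1 that becomes 16 dB over, giving -30 dBFS.
Stage 2: -30 dBFS is at or below the -15 dBFS threshold — no compression; make-up brings it to -24 dBFS.
Stage 3: 10 dB above -34 dBFS, reduced 20:1 to 0.5 dB above → -33.5 dBFS.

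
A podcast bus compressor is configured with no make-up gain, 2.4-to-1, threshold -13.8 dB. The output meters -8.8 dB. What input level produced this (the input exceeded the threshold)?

-1.8 dB

Post-compression overshoot = -8.8 − (-13.8) = 5 dB.
Before 2.4:1 compression the overshoot was 5 × 2.4 = 12 dB, so input = -13.8 + 12 = -1.8 dB.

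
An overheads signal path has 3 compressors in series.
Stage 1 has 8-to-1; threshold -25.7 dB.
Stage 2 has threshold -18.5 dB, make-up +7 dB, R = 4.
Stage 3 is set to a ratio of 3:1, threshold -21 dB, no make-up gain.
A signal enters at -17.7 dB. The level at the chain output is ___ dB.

Stage 1: -17.7 dB is 8 dB over -25.7 dB; at 8:1 that becomes 1 dB over, giving -24.7 dB.
Stage 2: -24.7 dB is at or below the -18.5 dB threshold — no compression; make-up brings it to -17.7 dB.
Stage 3: 3.3 dB above -21 dB, reduced 3:1 to 1.1 dB above → -19.9 dB.

-19.9 dB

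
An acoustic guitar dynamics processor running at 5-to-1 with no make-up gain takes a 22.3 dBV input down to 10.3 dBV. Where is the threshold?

Let T be the threshold. Output overshoot = (input overshoot)/R, so 10.3 − T = (22.3 − T)/5.
5·(10.3 − T) = 22.3 − T → 4·T = 51.5 − 22.3 = 29.2.
T = 29.2/4 = 7.3 dBV.

7.3 dBV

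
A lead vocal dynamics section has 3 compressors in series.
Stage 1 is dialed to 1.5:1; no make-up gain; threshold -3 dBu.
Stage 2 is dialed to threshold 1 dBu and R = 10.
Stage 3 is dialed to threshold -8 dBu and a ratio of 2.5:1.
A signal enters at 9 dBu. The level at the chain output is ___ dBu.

-4.24 dBu

Stage 1: 9 dBu is 12 dB over -3 dBu; at 1.5:1 that becomes 8 dB over, giving 5 dBu.
Stage 2: overshoot 4 dB → 4/10 = 0.4 dB → 1.4 dBu.
Stage 3: 1.4 dBu is 9.4 dB over -8 dBu; at 2.5:1 that becomes 3.76 dB over, giving -4.24 dBu.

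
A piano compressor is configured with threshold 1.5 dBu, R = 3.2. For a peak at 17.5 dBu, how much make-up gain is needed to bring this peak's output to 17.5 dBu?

11 dB

Without make-up, output = threshold + overshoot/3.2 = 1.5 + 5 = 6.5 dBu.
Gap to target: 11 dB.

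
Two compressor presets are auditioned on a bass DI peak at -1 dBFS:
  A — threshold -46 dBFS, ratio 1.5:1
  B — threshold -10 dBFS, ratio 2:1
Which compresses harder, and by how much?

A, by 10.5 dB

A: overshoot 45 dB → output overshoot 30 dB → GR 15 dB.
B: overshoot 9 dB → output overshoot 4.5 dB → GR 4.5 dB.
A reduces 10.5 dB more.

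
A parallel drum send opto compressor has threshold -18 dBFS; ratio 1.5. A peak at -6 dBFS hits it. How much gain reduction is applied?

4 dB

Overshoot = -6 − (-18) = 12 dB.
After 1.5:1 compression the overshoot becomes 12/1.5 = 8 dB.
GR = overshoot in − overshoot out = 12 − 8 = 4 dB.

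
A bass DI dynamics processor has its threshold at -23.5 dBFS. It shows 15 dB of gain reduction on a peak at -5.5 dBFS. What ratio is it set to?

Input overshoot = -5.5 − (-23.5) = 18 dB.
Output overshoot = 18 − 15 = 3 dB.
Ratio = input overshoot / output overshoot = 18 / 3 = 6.

6:1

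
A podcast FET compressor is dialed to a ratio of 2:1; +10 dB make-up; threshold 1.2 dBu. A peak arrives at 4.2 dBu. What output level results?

12.7 dBu

The input is 3 dB above the 1.2 dBu threshold.
The 3 dB excess becomes 1.5 dB after 2:1 reduction.
Output = 1.2 + 1.5 = 2.7 dBu; make-up adds 10 dB, giving 12.7 dBu.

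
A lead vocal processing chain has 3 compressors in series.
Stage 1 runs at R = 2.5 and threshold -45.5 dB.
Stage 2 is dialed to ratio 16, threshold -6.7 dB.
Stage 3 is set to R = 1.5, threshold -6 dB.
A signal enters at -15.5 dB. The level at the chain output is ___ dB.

-33.5 dB

Stage 1: -15.5 dB is 30 dB over -45.5 dB; at 2.5:1 that becomes 12 dB over, giving -33.5 dB.
Stage 2: -33.5 dB ≤ -6.7 dB, so stage 2 doesn't engage; output -33.5 dB.
Stage 3: -33.5 dB is at or below the -6 dB threshold — no compression; output -33.5 dB.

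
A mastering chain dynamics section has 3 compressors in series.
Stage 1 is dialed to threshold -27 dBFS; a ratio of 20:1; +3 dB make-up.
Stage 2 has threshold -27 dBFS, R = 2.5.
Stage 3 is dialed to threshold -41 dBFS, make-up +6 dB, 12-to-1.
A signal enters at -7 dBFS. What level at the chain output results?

Stage 1: 20 dB above -27 dBFS, reduced 20:1 to 1 dB above → -26 dBFS; +3 dB make-up → -23 dBFS.
Stage 2: -23 dBFS is 4 dB over -27 dBFS; at 2.5:1 that becomes 1.6 dB over, giving -25.4 dBFS.
Stage 3: 15.6 dB above -41 dBFS, reduced 12:1 to 1.3 dB above → -39.7 dBFS; +6 dB make-up → -33.7 dBFS.

-33.7 dBFS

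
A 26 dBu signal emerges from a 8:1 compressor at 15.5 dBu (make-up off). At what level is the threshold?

Input is 12 dB above T (since output overshoot × R = input overshoot: (15.5 − T)·8 = 26 − T gives T = 14 dBu).
Check: 14 + (26 − 14)/8 = 14 + 1.5 = 15.5 dBu. ✓

14 dBu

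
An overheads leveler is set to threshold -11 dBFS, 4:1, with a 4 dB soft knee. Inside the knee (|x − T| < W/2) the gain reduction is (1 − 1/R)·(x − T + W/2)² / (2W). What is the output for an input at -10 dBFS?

-10.84375 dBFS

x − T + W/2 = -10 − (-11) + 2 = 3.
GR = (1 − 1/4) × 3² / 8 = 0.75 × 9 / 8 = 0.84375 dB.
Output = -10 − 0.84375 = -10.84375 dBFS.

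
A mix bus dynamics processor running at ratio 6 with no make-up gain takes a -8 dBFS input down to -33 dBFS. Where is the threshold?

Let T be the threshold. Output overshoot = (input overshoot)/R, so -33 − T = (-8 − T)/6.
6·(-33 − T) = -8 − T → 5·T = -198 − (-8) = -190.
T = -190/5 = -38 dBFS.

-38 dBFS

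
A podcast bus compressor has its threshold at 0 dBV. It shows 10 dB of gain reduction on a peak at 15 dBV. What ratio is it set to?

Input overshoot = 15 − 0 = 15 dB.
Output overshoot = 15 − 10 = 5 dB.
Ratio = input overshoot / output overshoot = 15 / 5 = 3.

3:1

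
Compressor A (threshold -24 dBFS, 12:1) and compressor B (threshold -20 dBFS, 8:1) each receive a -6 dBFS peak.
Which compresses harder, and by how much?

A, by 4.25 dB

A: 18 dB over, compressed to 1.5 dB over, so 16.5 dB of GR.
B: 14 dB over, compressed to 1.75 dB over, so 12.25 dB of GR.
Difference: 4.25 dB in favour of A.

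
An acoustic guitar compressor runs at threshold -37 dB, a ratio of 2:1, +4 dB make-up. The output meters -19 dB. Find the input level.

-9 dB

Remove make-up: -19 − 4 = -23 dB.
That's 14 dB above the -37 dB threshold.
Input overshoot = R × output overshoot = 28 dB → input = -37 + 28 = -9 dB.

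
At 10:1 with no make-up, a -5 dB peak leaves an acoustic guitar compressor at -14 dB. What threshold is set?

Input is 10 dB above T (since output overshoot × R = input overshoot: (-14 − T)·10 = -5 − T gives T = -15 dB).
Check: -15 + (-5 − (-15))/10 = -15 + 1 = -14 dB. ✓

-15 dB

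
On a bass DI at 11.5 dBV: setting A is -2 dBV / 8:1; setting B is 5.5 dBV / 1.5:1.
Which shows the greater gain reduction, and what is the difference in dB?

A, by 9.8125 dB

A: 13.5 dB over, compressed to 1.6875 dB over, so 11.8125 dB of GR.
B: 6 dB over, compressed to 4 dB over, so 2 dB of GR.
Difference: 9.8125 dB in favour of A.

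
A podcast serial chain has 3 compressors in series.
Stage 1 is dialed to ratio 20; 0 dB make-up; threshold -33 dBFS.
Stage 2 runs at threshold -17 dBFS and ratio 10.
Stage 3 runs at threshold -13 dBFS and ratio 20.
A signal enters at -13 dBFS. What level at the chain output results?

Stage 1: 20 dB above -33 dBFS, reduced 20:1 to 1 dB above → -32 dBFS.
Stage 2: below threshold (-32 ≤ -17); passes unchanged; output -32 dBFS.
Stage 3: -32 dBFS is at or below the -13 dBFS threshold — no compression; output -32 dBFS.

-32 dBFS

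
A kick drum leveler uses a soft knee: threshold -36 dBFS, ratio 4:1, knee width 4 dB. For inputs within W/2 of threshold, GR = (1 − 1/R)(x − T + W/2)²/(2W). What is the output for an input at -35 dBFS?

x − T + W/2 = -35 − (-36) + 2 = 3.
GR = (1 − 1/4) × 3² / 8 = 0.75 × 9 / 8 = 0.84375 dB.
Output = -35 − 0.84375 = -35.84375 dBFS.

-35.84375 dBFS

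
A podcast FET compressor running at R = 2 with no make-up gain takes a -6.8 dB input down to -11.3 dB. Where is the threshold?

-15.8 dB

Gain reduction = -6.8 − (-11.3) = 4.5 dB; output overshoot = GR / (R − 1) = 4.5 / 1 = 4.5 dB.
Threshold = output − output overshoot = -11.3 − 4.5 = -15.8 dB.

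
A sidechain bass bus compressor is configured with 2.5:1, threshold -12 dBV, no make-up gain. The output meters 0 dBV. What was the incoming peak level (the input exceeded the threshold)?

Post-compression overshoot = 0 − (-12) = 12 dB.
Before 2.5:1 compression the overshoot was 12 × 2.5 = 30 dB, so input = -12 + 30 = 18 dBV.

18 dBV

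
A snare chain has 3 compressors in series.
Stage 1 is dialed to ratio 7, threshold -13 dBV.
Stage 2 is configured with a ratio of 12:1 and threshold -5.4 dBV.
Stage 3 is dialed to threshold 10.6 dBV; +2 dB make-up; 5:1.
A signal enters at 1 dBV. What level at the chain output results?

-9 dBV

Stage 1: 1 dBV is 14 dB over -13 dBV; at 7:1 that becomes 2 dB over, giving -11 dBV.
Stage 2: -11 dBV is at or below the -5.4 dBV threshold — no compression; output -11 dBV.
Stage 3: below threshold (-11 ≤ 10.6); passes unchanged; make-up brings it to -9 dBV.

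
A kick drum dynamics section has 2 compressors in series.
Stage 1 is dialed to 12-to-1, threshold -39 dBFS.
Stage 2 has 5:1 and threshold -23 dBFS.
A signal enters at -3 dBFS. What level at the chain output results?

Stage 1: 36 dB above -39 dBFS, reduced 12:1 to 3 dB above → -36 dBFS.
Stage 2: below threshold (-36 ≤ -23); passes unchanged; output -36 dBFS.

-36 dBFS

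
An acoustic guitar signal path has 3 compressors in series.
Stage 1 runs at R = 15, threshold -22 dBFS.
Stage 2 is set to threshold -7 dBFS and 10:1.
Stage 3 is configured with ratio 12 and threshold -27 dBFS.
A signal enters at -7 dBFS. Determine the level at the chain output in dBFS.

-26.5 dBFS

Stage 1: -7 dBFS is 15 dB over -22 dBFS; at 15:1 that becomes 1 dB over, giving -21 dBFS.
Stage 2: -21 dBFS is at or below the -7 dBFS threshold — no compression; output -21 dBFS.
Stage 3: 6 dB above -27 dBFS, reduced 12:1 to 0.5 dB above → -26.5 dBFS.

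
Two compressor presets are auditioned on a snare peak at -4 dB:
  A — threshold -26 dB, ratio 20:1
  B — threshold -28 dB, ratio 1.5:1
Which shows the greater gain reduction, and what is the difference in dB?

A: 22 dB over, compressed to 1.1 dB over, so 20.9 dB of GR.
B: 24 dB over, compressed to 16 dB over, so 8 dB of GR.
A applies 12.9 dB more gain reduction.

A, by 12.9 dB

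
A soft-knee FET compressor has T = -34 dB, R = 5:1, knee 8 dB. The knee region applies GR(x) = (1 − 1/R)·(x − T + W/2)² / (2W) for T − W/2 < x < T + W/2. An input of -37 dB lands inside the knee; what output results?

x − T + W/2 = -37 − (-34) + 4 = 1.
GR = (1 − 1/5) × 1² / 16 = 0.8 × 1 / 16 = 0.05 dB.
Output = -37 − 0.05 = -37.05 dB.

-37.05 dB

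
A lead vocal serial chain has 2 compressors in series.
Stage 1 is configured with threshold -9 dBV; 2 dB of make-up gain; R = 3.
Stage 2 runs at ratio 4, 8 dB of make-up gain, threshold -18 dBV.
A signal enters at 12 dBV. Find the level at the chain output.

Stage 1: 12 dBV is 21 dB over -9 dBV; at 3:1 that becomes 7 dB over, giving -2 dBV; +2 dB make-up → 0 dBV.
Stage 2: overshoot 18 dB → 18/4 = 4.5 dB → -13.5 dBV; +8 dB make-up → -5.5 dBV.

-5.5 dBV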